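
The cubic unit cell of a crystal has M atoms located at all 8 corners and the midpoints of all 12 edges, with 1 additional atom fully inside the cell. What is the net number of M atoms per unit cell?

5

Corner atoms are shared by 8 cells (1/8 each), edge atoms by 4 (1/4 each), interior atoms are unshared.
Net atoms = 8 × 1/8 + 12 × 1/4 + 1 = 1 + 3 + 1 = 5.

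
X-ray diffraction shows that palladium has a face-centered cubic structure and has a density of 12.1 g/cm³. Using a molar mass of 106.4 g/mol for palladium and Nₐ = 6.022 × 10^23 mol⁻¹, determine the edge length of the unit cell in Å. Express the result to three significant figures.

3.88 Å

With Z = 4 atoms per FCC cell, a³ = Z·M/(N_A·ρ) = 4 × 106.4 / (6.022 × 10²³ × 12.10 g/cm³) = 5.841 × 10^-23 cm³.
a = (5.841 × 10^-23)^(1/3) = 3.880 × 10^-8 cm = 3.88 Å.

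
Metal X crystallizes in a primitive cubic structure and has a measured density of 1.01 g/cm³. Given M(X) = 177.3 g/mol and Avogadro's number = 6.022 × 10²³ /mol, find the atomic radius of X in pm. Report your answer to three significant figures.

332 pm

For a simple cubic cell (Z = 1), a³ = Z·M/(N_A·ρ) = 1 × 177.3 / (6.022 × 10²³ × 1.010) = 2.915 × 10^-22 cm³, so a = 6.631 × 10^-8 cm = 663.1 pm.
Atoms touch along the cell edge, so a = 2r, so r = 0.5000 × a = 332 pm.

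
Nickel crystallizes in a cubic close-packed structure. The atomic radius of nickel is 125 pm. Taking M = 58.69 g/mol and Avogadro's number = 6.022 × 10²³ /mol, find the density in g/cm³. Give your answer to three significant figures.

In an FCC lattice, atoms touch along the face diagonal, so √2·a = 4r, giving a = 353.6 pm = 3.536 × 10^-8 cm.
With Z = 4, ρ = Z·M/(N_A·a³) = 4 × 58.69 / (6.022 × 10²³ × 4.419 × 10^-23) = 8.821 g/cm³.

8.82 g/cm³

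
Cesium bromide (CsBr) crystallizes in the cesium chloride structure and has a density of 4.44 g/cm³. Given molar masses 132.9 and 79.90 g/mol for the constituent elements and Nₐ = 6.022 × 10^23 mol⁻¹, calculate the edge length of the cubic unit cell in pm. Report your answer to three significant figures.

430 pm

M(CsBr) = 212.8 g/mol; Z = 1 formula unit per cell.
a³ = Z·M/(N_A·ρ) = 1 × 212.8 / (6.022 × 10²³ × 4.44) = 7.959 × 10^-23 cm³, so a = 4.301 × 10^-8 cm = 430 pm.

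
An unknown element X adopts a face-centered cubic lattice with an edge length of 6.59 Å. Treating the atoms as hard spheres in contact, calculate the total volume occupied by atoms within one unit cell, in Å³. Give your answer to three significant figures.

212 Å³

In an FCC lattice atoms touch along the face diagonal, so √2·a = 4r, so r = 0.3536a = 2.330 Å.
V_atoms = Z × (4/3)πr³ = 4 × (4/3)π × (2.330)³ = 212 Å³.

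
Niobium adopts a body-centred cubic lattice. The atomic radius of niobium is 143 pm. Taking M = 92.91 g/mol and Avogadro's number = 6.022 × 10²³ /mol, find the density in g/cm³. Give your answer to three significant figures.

8.57 g/cm³

In a BCC lattice, atoms touch along the body diagonal, so √3·a = 4r, giving a = 330.2 pm = 3.302 × 10^-8 cm.
With Z = 2, ρ = Z·M/(N_A·a³) = 2 × 92.91 / (6.022 × 10²³ × 3.602 × 10^-23) = 8.567 g/cm³.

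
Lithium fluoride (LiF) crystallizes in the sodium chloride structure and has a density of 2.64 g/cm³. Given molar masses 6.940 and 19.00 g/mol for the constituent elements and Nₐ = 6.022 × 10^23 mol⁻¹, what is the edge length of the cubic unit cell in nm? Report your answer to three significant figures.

0.403 nm

M(LiF) = 25.94 g/mol; Z = 4 formula units per cell.
a³ = Z·M/(N_A·ρ) = 4 × 25.94 / (6.022 × 10²³ × 2.64) = 6.527 × 10^-23 cm³, so a = 4.026 × 10^-8 cm = 0.403 nm.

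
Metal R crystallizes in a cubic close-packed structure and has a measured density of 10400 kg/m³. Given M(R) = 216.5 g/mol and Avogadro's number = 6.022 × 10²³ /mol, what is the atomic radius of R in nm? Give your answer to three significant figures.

0.183 nm

For an FCC cell (Z = 4), a³ = Z·M/(N_A·ρ) = 4 × 216.5 / (6.022 × 10²³ × 10.40) = 1.383 × 10^-22 cm³, so a = 5.171 × 10^-8 cm = 0.5171 nm.
Atoms touch along the face diagonal, so √2·a = 4r, so r = 0.3536 × a = 0.183 nm.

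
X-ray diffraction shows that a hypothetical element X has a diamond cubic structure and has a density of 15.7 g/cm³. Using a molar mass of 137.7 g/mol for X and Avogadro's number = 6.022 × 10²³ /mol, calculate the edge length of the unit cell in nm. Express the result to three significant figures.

0.488 nm

With Z = 8 atoms per diamond cubic cell, a³ = Z·M/(N_A·ρ) = 8 × 137.7 / (6.022 × 10²³ × 15.70 g/cm³) = 1.165 × 10^-22 cm³.
a = (1.165 × 10^-22)^(1/3) = 4.884 × 10^-8 cm = 0.488 nm.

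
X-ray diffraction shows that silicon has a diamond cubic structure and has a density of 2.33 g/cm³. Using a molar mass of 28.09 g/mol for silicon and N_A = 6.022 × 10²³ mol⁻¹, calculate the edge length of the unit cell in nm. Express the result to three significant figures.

0.543 nm

With Z = 8 atoms per diamond cubic cell, a³ = Z·M/(N_A·ρ) = 8 × 28.09 / (6.022 × 10²³ × 2.330 g/cm³) = 1.602 × 10^-22 cm³.
a = (1.602 × 10^-22)^(1/3) = 5.431 × 10^-8 cm = 0.543 nm.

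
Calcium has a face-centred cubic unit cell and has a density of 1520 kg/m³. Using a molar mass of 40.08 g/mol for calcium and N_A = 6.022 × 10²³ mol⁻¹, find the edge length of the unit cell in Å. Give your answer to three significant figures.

With Z = 4 atoms per FCC cell, a³ = Z·M/(N_A·ρ) = 4 × 40.08 / (6.022 × 10²³ × 1.520 g/cm³) = 1.751 × 10^-22 cm³.
a = (1.751 × 10^-22)^(1/3) = 5.595 × 10^-8 cm = 5.60 Å.

5.60 Å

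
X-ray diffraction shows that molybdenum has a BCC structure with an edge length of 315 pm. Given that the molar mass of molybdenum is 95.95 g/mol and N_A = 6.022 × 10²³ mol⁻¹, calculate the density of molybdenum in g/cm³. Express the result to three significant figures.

10.2 g/cm³

A BCC unit cell contains Z = 2 atoms.
Cell volume: a³ = (315 pm)³ = (3.150 × 10^-8 cm)³ = 3.126 × 10^-23 cm³.
ρ = Z·M/(N_A·a³) = 2 × 95.95 / (6.022 × 10²³ × 3.126 × 10^-23) = 10.20 g/cm³.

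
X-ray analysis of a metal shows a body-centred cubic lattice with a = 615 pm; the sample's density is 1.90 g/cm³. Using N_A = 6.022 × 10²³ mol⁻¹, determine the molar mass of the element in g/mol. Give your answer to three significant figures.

A BCC cell has Z = 2 atoms; a = 6.150 × 10^-8 cm.
M = ρ·N_A·a³/Z = 1.90 × 6.022 × 10²³ × 2.326 × 10^-22 / 2 = 133 g/mol.

133 g/mol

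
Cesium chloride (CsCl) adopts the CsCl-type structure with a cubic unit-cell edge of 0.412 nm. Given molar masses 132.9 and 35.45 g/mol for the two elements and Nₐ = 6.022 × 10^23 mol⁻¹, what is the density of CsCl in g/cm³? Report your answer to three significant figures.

4.00 g/cm³

The CsCl-type structure contains Z = 1 formula unit per cell; M(CsCl) = 132.9 + 35.45 = 168.35 g/mol.
a³ = (4.120 × 10^-8 cm)³ = 6.993 × 10^-23 cm³.
ρ = 1 × 168.35 / (6.022 × 10²³ × 6.993 × 10^-23) = 3.997 g/cm³.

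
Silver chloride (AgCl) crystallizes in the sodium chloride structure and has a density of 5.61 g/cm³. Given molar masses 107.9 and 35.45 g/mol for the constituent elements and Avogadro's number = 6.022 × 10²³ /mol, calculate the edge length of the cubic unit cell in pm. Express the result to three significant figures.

M(AgCl) = 143.35 g/mol; Z = 4 formula units per cell.
a³ = Z·M/(N_A·ρ) = 4 × 143.35 / (6.022 × 10²³ × 5.61) = 1.697 × 10^-22 cm³, so a = 5.537 × 10^-8 cm = 554 pm.

554 pm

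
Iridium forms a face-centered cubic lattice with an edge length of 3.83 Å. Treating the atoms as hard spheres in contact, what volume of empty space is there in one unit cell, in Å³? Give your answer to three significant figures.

In an FCC lattice atoms touch along the face diagonal, so √2·a = 4r, so r = 0.3536a = 1.354 Å.
V_cell = a³ = 56.18 Å³; V_atoms = 4 × (4/3)πr³ = 41.60 Å³.
Empty space = 56.18 − 41.60 = 14.6 Å³.

14.6 Å³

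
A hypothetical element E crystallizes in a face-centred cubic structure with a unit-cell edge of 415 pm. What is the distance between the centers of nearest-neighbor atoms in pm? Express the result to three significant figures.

293 pm

In an FCC structure, atoms touch along the face diagonal, so √2·a = 4r; the nearest-neighbor distance equals 2r = 0.7071·a.
d = 0.7071 × 415 = 293 pm.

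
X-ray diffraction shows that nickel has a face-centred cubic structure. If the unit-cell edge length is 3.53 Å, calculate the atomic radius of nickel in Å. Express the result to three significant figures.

1.25 Å

In an FCC lattice, atoms touch along the face diagonal, so √2·a = 4r.
r = √2·a/4 = 1.4142 × 3.53 / 4 = 1.25 Å.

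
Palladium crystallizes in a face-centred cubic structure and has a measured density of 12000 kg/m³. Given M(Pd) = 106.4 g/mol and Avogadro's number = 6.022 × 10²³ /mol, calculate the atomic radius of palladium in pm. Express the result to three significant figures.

For an FCC cell (Z = 4), a³ = Z·M/(N_A·ρ) = 4 × 106.4 / (6.022 × 10²³ × 12.00) = 5.890 × 10^-23 cm³, so a = 3.891 × 10^-8 cm = 389.1 pm.
Atoms touch along the face diagonal, so √2·a = 4r, so r = 0.3536 × a = 138 pm.

138 pm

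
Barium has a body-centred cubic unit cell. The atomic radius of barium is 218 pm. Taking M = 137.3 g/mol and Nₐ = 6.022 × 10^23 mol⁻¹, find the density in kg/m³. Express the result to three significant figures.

In a BCC lattice, atoms touch along the body diagonal, so √3·a = 4r, giving a = 503.4 pm = 5.034 × 10^-8 cm.
With Z = 2, ρ = Z·M/(N_A·a³) = 2 × 137.3 / (6.022 × 10²³ × 1.276 × 10^-22) = 3.573 g/cm³ = 3570 kg/m³.

3570 kg/m³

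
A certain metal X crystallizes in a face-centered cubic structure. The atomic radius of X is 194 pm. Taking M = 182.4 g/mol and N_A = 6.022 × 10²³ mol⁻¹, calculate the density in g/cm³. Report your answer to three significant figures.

7.33 g/cm³

In an FCC lattice, atoms touch along the face diagonal, so √2·a = 4r, giving a = 548.7 pm = 5.487 × 10^-8 cm.
With Z = 4, ρ = Z·M/(N_A·a³) = 4 × 182.4 / (6.022 × 10²³ × 1.652 × 10^-22) = 7.333 g/cm³.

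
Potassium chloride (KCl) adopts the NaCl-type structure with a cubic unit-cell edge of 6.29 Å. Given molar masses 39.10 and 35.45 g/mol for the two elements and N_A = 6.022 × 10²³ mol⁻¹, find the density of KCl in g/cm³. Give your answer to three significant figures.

1.99 g/cm³

The NaCl-type structure contains Z = 4 formula units per cell; M(KCl) = 39.10 + 35.45 = 74.55 g/mol.
a³ = (6.290 × 10^-8 cm)³ = 2.489 × 10^-22 cm³.
ρ = 4 × 74.55 / (6.022 × 10²³ × 2.489 × 10^-22) = 1.990 g/cm³.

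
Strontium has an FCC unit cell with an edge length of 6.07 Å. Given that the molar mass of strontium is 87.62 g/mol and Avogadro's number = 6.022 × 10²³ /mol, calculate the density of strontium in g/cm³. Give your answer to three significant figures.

2.60 g/cm³

An FCC unit cell contains Z = 4 atoms.
Cell volume: a³ = (6.07 Å)³ = (6.070 × 10^-8 cm)³ = 2.236 × 10^-22 cm³.
ρ = Z·M/(N_A·a³) = 4 × 87.62 / (6.022 × 10²³ × 2.236 × 10^-22) = 2.602 g/cm³.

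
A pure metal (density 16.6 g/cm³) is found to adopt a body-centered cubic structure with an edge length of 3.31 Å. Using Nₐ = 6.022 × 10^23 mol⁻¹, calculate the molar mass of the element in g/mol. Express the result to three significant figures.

A BCC cell has Z = 2 atoms; a = 3.310 × 10^-8 cm.
M = ρ·N_A·a³/Z = 16.6 × 6.022 × 10²³ × 3.626 × 10^-23 / 2 = 181 g/mol.

181 g/mol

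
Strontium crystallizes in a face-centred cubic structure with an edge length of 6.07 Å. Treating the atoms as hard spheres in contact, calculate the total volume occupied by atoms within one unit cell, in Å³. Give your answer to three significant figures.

166 Å³

In an FCC lattice atoms touch along the face diagonal, so √2·a = 4r, so r = 0.3536a = 2.146 Å.
V_atoms = Z × (4/3)πr³ = 4 × (4/3)π × (2.146)³ = 166 Å³.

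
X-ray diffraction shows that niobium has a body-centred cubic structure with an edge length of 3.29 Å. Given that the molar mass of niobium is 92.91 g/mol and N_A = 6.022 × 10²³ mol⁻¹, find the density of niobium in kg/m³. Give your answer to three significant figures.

8660 kg/m³

A BCC unit cell contains Z = 2 atoms.
Cell volume: a³ = (3.29 Å)³ = (3.290 × 10^-8 cm)³ = 3.561 × 10^-23 cm³.
ρ = Z·M/(N_A·a³) = 2 × 92.91 / (6.022 × 10²³ × 3.561 × 10^-23) = 8.665 g/cm³ = 8660 kg/m³.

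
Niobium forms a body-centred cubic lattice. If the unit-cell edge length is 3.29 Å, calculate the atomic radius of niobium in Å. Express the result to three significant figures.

In a BCC lattice, atoms touch along the body diagonal, so √3·a = 4r.
r = √3·a/4 = 1.7321 × 3.29 / 4 = 1.42 Å.

1.42 Å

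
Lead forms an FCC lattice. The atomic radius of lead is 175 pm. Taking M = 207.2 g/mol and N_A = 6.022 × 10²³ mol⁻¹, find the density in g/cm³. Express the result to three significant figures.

In an FCC lattice, atoms touch along the face diagonal, so √2·a = 4r, giving a = 495.0 pm = 4.950 × 10^-8 cm.
With Z = 4, ρ = Z·M/(N_A·a³) = 4 × 207.2 / (6.022 × 10²³ × 1.213 × 10^-22) = 11.35 g/cm³.

11.3 g/cm³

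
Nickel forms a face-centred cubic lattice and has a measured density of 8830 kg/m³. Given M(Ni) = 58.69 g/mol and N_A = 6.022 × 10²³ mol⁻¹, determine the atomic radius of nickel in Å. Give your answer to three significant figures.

1.25 Å

For an FCC cell (Z = 4), a³ = Z·M/(N_A·ρ) = 4 × 58.69 / (6.022 × 10²³ × 8.830) = 4.415 × 10^-23 cm³, so a = 3.534 × 10^-8 cm = 3.534 Å.
Atoms touch along the face diagonal, so √2·a = 4r, so r = 0.3536 × a = 1.25 Å.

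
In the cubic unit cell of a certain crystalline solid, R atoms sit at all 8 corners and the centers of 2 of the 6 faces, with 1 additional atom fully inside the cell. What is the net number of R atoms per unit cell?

3

Corner atoms are shared by 8 cells (1/8 each), face atoms by 2 (1/2 each), interior atoms are unshared.
Net atoms = 8 × 1/8 + 2 × 1/2 + 1 = 1 + 1 + 1 = 3.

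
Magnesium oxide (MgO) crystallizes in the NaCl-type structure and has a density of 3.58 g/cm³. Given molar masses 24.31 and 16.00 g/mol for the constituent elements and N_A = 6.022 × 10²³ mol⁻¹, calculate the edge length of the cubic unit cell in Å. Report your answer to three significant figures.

M(MgO) = 40.31 g/mol; Z = 4 formula units per cell.
a³ = Z·M/(N_A·ρ) = 4 × 40.31 / (6.022 × 10²³ × 3.58) = 7.479 × 10^-23 cm³, so a = 4.213 × 10^-8 cm = 4.21 Å.

4.21 Å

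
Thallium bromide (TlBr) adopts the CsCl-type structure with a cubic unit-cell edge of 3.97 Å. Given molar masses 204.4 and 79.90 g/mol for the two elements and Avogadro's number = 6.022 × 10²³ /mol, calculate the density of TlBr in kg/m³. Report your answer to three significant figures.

7550 kg/m³

The CsCl-type structure contains Z = 1 formula unit per cell; M(TlBr) = 204.4 + 79.90 = 284.3 g/mol.
a³ = (3.970 × 10^-8 cm)³ = 6.257 × 10^-23 cm³.
ρ = 1 × 284.3 / (6.022 × 10²³ × 6.257 × 10^-23) = 7.545 g/cm³ = 7550 kg/m³.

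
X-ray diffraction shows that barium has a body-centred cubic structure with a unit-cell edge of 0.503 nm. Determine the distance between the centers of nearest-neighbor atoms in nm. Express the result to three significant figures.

In a BCC structure, atoms touch along the body diagonal, so √3·a = 4r; the nearest-neighbor distance equals 2r = 0.8660·a.
d = 0.8660 × 0.503 = 0.436 nm.

0.436 nm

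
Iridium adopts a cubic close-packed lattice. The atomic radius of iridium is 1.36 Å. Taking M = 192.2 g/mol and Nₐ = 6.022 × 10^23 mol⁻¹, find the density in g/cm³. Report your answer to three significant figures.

In an FCC lattice, atoms touch along the face diagonal, so √2·a = 4r, giving a = 3.847 Å = 3.847 × 10^-8 cm.
With Z = 4, ρ = Z·M/(N_A·a³) = 4 × 192.2 / (6.022 × 10²³ × 5.692 × 10^-23) = 22.43 g/cm³.

22.4 g/cm³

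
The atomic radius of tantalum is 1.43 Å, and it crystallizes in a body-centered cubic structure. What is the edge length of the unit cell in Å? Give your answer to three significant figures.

In a BCC lattice, atoms touch along the body diagonal, so √3·a = 4r.
a = 4r/√3 = 4 × 1.43 / 1.7321 = 3.30 Å.

3.30 Å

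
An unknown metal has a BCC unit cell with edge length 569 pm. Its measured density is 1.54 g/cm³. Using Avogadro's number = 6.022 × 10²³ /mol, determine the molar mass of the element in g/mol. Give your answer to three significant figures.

85.4 g/mol

A BCC cell has Z = 2 atoms; a = 5.690 × 10^-8 cm.
M = ρ·N_A·a³/Z = 1.54 × 6.022 × 10²³ × 1.842 × 10^-22 / 2 = 85.4 g/mol.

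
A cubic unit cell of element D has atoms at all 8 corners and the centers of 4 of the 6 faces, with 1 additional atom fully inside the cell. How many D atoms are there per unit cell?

Corner atoms are shared by 8 cells (1/8 each), face atoms by 2 (1/2 each), interior atoms are unshared.
Net atoms = 8 × 1/8 + 4 × 1/2 + 1 = 1 + 2 + 1 = 4.

4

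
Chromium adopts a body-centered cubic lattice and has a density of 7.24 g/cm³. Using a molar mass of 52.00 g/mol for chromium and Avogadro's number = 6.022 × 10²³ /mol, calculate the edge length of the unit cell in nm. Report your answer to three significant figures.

0.288 nm

With Z = 2 atoms per BCC cell, a³ = Z·M/(N_A·ρ) = 2 × 52.00 / (6.022 × 10²³ × 7.240 g/cm³) = 2.385 × 10^-23 cm³.
a = (2.385 × 10^-23)^(1/3) = 2.879 × 10^-8 cm = 0.288 nm.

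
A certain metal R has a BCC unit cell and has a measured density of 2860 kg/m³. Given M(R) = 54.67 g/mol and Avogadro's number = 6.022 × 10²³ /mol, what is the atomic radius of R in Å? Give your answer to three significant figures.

1.73 Å

For a BCC cell (Z = 2), a³ = Z·M/(N_A·ρ) = 2 × 54.67 / (6.022 × 10²³ × 2.860) = 6.349 × 10^-23 cm³, so a = 3.989 × 10^-8 cm = 3.989 Å.
Atoms touch along the body diagonal, so √3·a = 4r, so r = 0.4330 × a = 1.73 Å.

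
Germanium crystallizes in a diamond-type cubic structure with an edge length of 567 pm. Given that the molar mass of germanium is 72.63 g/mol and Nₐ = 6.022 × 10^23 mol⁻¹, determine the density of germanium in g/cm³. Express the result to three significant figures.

5.29 g/cm³

A diamond cubic unit cell contains Z = 8 atoms.
Cell volume: a³ = (567 pm)³ = (5.670 × 10^-8 cm)³ = 1.823 × 10^-22 cm³.
ρ = Z·M/(N_A·a³) = 8 × 72.63 / (6.022 × 10²³ × 1.823 × 10^-22) = 5.293 g/cm³.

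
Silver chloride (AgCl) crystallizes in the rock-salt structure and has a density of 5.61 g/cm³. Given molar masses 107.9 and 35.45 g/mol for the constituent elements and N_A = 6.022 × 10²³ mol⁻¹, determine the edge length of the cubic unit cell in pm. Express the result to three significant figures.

M(AgCl) = 143.35 g/mol; Z = 4 formula units per cell.
a³ = Z·M/(N_A·ρ) = 4 × 143.35 / (6.022 × 10²³ × 5.61) = 1.697 × 10^-22 cm³, so a = 5.537 × 10^-8 cm = 554 pm.

554 pm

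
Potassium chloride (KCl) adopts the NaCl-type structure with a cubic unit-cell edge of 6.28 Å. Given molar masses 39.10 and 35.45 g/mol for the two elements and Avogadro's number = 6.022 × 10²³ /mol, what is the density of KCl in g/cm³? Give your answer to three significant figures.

The NaCl-type structure contains Z = 4 formula units per cell; M(KCl) = 39.10 + 35.45 = 74.55 g/mol.
a³ = (6.280 × 10^-8 cm)³ = 2.477 × 10^-22 cm³.
ρ = 4 × 74.55 / (6.022 × 10²³ × 2.477 × 10^-22) = 1.999 g/cm³.

2.00 g/cm³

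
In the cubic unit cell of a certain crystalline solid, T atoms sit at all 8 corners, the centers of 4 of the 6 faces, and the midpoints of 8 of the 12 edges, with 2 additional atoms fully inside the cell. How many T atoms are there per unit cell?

7

Corner atoms are shared by 8 cells (1/8 each), face atoms by 2 (1/2 each), edge atoms by 4 (1/4 each), interior atoms are unshared.
Net atoms = 8 × 1/8 + 4 × 1/2 + 8 × 1/4 + 2 = 1 + 2 + 2 + 2 = 7.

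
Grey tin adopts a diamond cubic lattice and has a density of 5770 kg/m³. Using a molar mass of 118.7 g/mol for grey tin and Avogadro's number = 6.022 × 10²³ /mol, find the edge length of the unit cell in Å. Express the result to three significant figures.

6.49 Å

With Z = 8 atoms per diamond cubic cell, a³ = Z·M/(N_A·ρ) = 8 × 118.7 / (6.022 × 10²³ × 5.770 g/cm³) = 2.733 × 10^-22 cm³.
a = (2.733 × 10^-22)^(1/3) = 6.489 × 10^-8 cm = 6.49 Å.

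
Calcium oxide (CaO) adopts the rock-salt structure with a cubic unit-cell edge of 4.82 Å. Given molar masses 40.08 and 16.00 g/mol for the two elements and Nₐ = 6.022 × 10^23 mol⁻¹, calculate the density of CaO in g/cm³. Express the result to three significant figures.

3.33 g/cm³

The rock-salt structure contains Z = 4 formula units per cell; M(CaO) = 40.08 + 16.00 = 56.08 g/mol.
a³ = (4.820 × 10^-8 cm)³ = 1.120 × 10^-22 cm³.
ρ = 4 × 56.08 / (6.022 × 10²³ × 1.120 × 10^-22) = 3.326 g/cm³.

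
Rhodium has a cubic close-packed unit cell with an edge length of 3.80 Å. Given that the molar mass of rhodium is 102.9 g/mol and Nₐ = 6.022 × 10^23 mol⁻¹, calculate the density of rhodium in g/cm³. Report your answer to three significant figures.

12.5 g/cm³

An FCC unit cell contains Z = 4 atoms.
Cell volume: a³ = (3.80 Å)³ = (3.800 × 10^-8 cm)³ = 5.487 × 10^-23 cm³.
ρ = Z·M/(N_A·a³) = 4 × 102.9 / (6.022 × 10²³ × 5.487 × 10^-23) = 12.46 g/cm³.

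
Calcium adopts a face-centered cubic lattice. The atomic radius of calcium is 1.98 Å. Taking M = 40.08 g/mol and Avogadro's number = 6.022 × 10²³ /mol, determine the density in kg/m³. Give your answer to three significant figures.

In an FCC lattice, atoms touch along the face diagonal, so √2·a = 4r, giving a = 5.600 Å = 5.600 × 10^-8 cm.
With Z = 4, ρ = Z·M/(N_A·a³) = 4 × 40.08 / (6.022 × 10²³ × 1.756 × 10^-22) = 1.516 g/cm³ = 1520 kg/m³.

1520 kg/m³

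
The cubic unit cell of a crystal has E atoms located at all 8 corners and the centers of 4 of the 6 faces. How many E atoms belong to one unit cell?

3

Corner atoms are shared by 8 cells (1/8 each), face atoms by 2 (1/2 each).
Net atoms = 8 × 1/8 + 4 × 1/2 = 1 + 2 = 3.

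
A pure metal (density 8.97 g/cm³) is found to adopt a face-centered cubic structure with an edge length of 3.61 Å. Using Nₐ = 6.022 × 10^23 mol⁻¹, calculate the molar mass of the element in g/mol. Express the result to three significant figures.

An FCC cell has Z = 4 atoms; a = 3.610 × 10^-8 cm.
M = ρ·N_A·a³/Z = 8.97 × 6.022 × 10²³ × 4.705 × 10^-23 / 4 = 63.5 g/mol.

63.5 g/mol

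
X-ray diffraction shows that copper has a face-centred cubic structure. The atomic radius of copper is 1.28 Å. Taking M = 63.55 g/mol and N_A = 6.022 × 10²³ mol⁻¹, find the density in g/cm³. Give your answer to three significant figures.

In an FCC lattice, atoms touch along the face diagonal, so √2·a = 4r, giving a = 3.620 Å = 3.620 × 10^-8 cm.
With Z = 4, ρ = Z·M/(N_A·a³) = 4 × 63.55 / (6.022 × 10²³ × 4.745 × 10^-23) = 8.895 g/cm³.

8.90 g/cm³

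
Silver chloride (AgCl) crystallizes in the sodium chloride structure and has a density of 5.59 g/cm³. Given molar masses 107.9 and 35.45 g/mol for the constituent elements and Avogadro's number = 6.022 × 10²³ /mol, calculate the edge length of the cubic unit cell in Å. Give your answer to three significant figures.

5.54 Å

M(AgCl) = 143.35 g/mol; Z = 4 formula units per cell.
a³ = Z·M/(N_A·ρ) = 4 × 143.35 / (6.022 × 10²³ × 5.59) = 1.703 × 10^-22 cm³, so a = 5.543 × 10^-8 cm = 5.54 Å.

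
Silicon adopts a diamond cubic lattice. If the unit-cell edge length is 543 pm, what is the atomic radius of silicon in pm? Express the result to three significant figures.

118 pm

In a diamond cubic lattice, nearest neighbors lie along the body diagonal with √3·a = 8r.
r = √3·a/8 = 1.7321 × 543 / 8 = 118 pm.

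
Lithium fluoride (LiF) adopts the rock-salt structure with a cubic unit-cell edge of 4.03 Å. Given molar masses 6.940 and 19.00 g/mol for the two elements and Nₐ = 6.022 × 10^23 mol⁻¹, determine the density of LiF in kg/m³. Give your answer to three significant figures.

The rock-salt structure contains Z = 4 formula units per cell; M(LiF) = 6.940 + 19.00 = 25.94 g/mol.
a³ = (4.030 × 10^-8 cm)³ = 6.545 × 10^-23 cm³.
ρ = 4 × 25.94 / (6.022 × 10²³ × 6.545 × 10^-23) = 2.633 g/cm³ = 2630 kg/m³.

2630 kg/m³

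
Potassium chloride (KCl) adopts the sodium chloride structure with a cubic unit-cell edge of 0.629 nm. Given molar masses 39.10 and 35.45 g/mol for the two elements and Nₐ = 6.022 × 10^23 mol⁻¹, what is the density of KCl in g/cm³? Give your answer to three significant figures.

1.99 g/cm³

The sodium chloride structure contains Z = 4 formula units per cell; M(KCl) = 39.10 + 35.45 = 74.55 g/mol.
a³ = (6.290 × 10^-8 cm)³ = 2.489 × 10^-22 cm³.
ρ = 4 × 74.55 / (6.022 × 10²³ × 2.489 × 10^-22) = 1.990 g/cm³.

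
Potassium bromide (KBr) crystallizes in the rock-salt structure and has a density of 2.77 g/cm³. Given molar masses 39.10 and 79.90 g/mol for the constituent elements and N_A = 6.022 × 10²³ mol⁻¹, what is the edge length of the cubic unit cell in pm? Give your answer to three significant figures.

M(KBr) = 119.0 g/mol; Z = 4 formula units per cell.
a³ = Z·M/(N_A·ρ) = 4 × 119.0 / (6.022 × 10²³ × 2.77) = 2.854 × 10^-22 cm³, so a = 6.584 × 10^-8 cm = 658 pm.

658 pm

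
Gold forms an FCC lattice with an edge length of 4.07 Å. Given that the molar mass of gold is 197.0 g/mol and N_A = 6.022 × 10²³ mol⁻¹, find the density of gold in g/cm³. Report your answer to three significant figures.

An FCC unit cell contains Z = 4 atoms.
Cell volume: a³ = (4.07 Å)³ = (4.070 × 10^-8 cm)³ = 6.742 × 10^-23 cm³.
ρ = Z·M/(N_A·a³) = 4 × 197.0 / (6.022 × 10²³ × 6.742 × 10^-23) = 19.41 g/cm³.

19.4 g/cm³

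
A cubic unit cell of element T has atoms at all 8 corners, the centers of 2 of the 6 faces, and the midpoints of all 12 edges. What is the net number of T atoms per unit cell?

Corner atoms are shared by 8 cells (1/8 each), face atoms by 2 (1/2 each), edge atoms by 4 (1/4 each).
Net atoms = 8 × 1/8 + 2 × 1/2 + 12 × 1/4 = 1 + 1 + 3 = 5.

5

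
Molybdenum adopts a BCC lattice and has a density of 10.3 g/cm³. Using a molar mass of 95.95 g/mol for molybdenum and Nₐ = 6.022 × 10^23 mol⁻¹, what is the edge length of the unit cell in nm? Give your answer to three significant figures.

With Z = 2 atoms per BCC cell, a³ = Z·M/(N_A·ρ) = 2 × 95.95 / (6.022 × 10²³ × 10.30 g/cm³) = 3.094 × 10^-23 cm³.
a = (3.094 × 10^-23)^(1/3) = 3.139 × 10^-8 cm = 0.314 nm.

0.314 nm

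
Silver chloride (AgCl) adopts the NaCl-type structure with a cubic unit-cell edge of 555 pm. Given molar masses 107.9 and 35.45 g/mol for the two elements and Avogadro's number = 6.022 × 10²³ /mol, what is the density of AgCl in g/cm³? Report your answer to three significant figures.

The NaCl-type structure contains Z = 4 formula units per cell; M(AgCl) = 107.9 + 35.45 = 143.35 g/mol.
a³ = (5.550 × 10^-8 cm)³ = 1.710 × 10^-22 cm³.
ρ = 4 × 143.35 / (6.022 × 10²³ × 1.710 × 10^-22) = 5.570 g/cm³.

5.57 g/cm³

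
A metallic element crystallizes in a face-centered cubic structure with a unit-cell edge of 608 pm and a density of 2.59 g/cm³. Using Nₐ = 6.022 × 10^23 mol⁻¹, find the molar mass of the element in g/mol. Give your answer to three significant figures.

87.6 g/mol

An FCC cell has Z = 4 atoms; a = 6.080 × 10^-8 cm.
M = ρ·N_A·a³/Z = 2.59 × 6.022 × 10²³ × 2.248 × 10^-22 / 4 = 87.6 g/mol.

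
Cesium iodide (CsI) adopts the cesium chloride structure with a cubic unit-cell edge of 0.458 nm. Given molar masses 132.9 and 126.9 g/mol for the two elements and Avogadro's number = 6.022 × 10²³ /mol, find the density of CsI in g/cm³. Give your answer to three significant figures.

The cesium chloride structure contains Z = 1 formula unit per cell; M(CsI) = 132.9 + 126.9 = 259.8 g/mol.
a³ = (4.580 × 10^-8 cm)³ = 9.607 × 10^-23 cm³.
ρ = 1 × 259.8 / (6.022 × 10²³ × 9.607 × 10^-23) = 4.491 g/cm³.

4.49 g/cm³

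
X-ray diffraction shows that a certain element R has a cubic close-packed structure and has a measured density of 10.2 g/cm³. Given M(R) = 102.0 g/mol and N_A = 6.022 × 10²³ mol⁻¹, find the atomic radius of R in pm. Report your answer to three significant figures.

For an FCC cell (Z = 4), a³ = Z·M/(N_A·ρ) = 4 × 102.0 / (6.022 × 10²³ × 10.20) = 6.642 × 10^-23 cm³, so a = 4.050 × 10^-8 cm = 405.0 pm.
Atoms touch along the face diagonal, so √2·a = 4r, so r = 0.3536 × a = 143 pm.

143 pm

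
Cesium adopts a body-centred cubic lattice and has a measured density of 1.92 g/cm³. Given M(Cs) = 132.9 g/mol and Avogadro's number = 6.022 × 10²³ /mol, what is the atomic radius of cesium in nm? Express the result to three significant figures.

0.265 nm

For a BCC cell (Z = 2), a³ = Z·M/(N_A·ρ) = 2 × 132.9 / (6.022 × 10²³ × 1.920) = 2.299 × 10^-22 cm³, so a = 6.126 × 10^-8 cm = 0.6126 nm.
Atoms touch along the body diagonal, so √3·a = 4r, so r = 0.4330 × a = 0.265 nm.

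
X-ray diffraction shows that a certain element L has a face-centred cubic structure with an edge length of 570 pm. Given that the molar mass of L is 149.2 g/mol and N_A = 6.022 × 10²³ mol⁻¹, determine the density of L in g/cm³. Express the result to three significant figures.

An FCC unit cell contains Z = 4 atoms.
Cell volume: a³ = (570 pm)³ = (5.700 × 10^-8 cm)³ = 1.852 × 10^-22 cm³.
ρ = Z·M/(N_A·a³) = 4 × 149.2 / (6.022 × 10²³ × 1.852 × 10^-22) = 5.351 g/cm³.

5.35 g/cm³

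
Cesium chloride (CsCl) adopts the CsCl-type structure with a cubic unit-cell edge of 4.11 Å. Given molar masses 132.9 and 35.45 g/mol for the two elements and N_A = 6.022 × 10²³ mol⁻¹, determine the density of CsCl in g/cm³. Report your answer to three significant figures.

4.03 g/cm³

The CsCl-type structure contains Z = 1 formula unit per cell; M(CsCl) = 132.9 + 35.45 = 168.35 g/mol.
a³ = (4.110 × 10^-8 cm)³ = 6.943 × 10^-23 cm³.
ρ = 1 × 168.35 / (6.022 × 10²³ × 6.943 × 10^-23) = 4.027 g/cm³.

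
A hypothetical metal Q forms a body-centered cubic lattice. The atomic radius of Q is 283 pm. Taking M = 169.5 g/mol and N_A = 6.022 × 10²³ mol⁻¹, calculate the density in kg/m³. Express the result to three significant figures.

In a BCC lattice, atoms touch along the body diagonal, so √3·a = 4r, giving a = 653.6 pm = 6.536 × 10^-8 cm.
With Z = 2, ρ = Z·M/(N_A·a³) = 2 × 169.5 / (6.022 × 10²³ × 2.792 × 10^-22) = 2.017 g/cm³ = 2020 kg/m³.

2020 kg/m³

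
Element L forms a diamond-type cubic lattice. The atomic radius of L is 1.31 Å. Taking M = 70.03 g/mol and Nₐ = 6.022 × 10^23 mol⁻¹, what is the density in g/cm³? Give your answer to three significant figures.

4.20 g/cm³

In a diamond cubic lattice, nearest neighbors lie along the body diagonal with √3·a = 8r, giving a = 6.051 Å = 6.051 × 10^-8 cm.
With Z = 8, ρ = Z·M/(N_A·a³) = 8 × 70.03 / (6.022 × 10²³ × 2.215 × 10^-22) = 4.200 g/cm³.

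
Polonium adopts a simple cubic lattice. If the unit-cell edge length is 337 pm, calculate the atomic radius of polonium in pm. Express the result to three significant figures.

In a simple cubic lattice, atoms touch along the cell edge, so a = 2r.
r = a/2 = 337/2 = 169 pm.

169 pm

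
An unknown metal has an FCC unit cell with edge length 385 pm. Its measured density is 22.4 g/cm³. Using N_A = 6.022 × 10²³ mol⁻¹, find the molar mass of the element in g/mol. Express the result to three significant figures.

An FCC cell has Z = 4 atoms; a = 3.850 × 10^-8 cm.
M = ρ·N_A·a³/Z = 22.4 × 6.022 × 10²³ × 5.707 × 10^-23 / 4 = 192 g/mol.

192 g/mol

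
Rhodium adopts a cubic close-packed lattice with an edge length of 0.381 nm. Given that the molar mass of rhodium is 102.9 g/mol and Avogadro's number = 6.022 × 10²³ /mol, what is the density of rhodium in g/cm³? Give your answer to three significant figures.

An FCC unit cell contains Z = 4 atoms.
Cell volume: a³ = (0.381 nm)³ = (3.810 × 10^-8 cm)³ = 5.531 × 10^-23 cm³.
ρ = Z·M/(N_A·a³) = 4 × 102.9 / (6.022 × 10²³ × 5.531 × 10^-23) = 12.36 g/cm³.

12.4 g/cm³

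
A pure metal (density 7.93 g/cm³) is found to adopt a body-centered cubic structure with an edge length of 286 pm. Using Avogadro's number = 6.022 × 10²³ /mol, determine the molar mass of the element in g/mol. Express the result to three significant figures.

A BCC cell has Z = 2 atoms; a = 2.860 × 10^-8 cm.
M = ρ·N_A·a³/Z = 7.93 × 6.022 × 10²³ × 2.339 × 10^-23 / 2 = 55.9 g/mol.

55.9 g/mol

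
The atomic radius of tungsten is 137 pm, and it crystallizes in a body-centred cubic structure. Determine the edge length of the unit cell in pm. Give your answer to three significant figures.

316 pm

In a BCC lattice, atoms touch along the body diagonal, so √3·a = 4r.
a = 4r/√3 = 4 × 137 / 1.7321 = 316 pm.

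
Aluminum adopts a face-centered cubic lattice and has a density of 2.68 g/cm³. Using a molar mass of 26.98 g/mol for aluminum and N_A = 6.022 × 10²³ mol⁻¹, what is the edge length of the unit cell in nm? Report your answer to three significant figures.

0.406 nm

With Z = 4 atoms per FCC cell, a³ = Z·M/(N_A·ρ) = 4 × 26.98 / (6.022 × 10²³ × 2.680 g/cm³) = 6.687 × 10^-23 cm³.
a = (6.687 × 10^-23)^(1/3) = 4.059 × 10^-8 cm = 0.406 nm.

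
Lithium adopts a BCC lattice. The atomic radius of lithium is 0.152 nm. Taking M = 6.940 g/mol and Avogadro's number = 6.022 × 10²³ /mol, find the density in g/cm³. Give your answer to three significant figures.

0.533 g/cm³

In a BCC lattice, atoms touch along the body diagonal, so √3·a = 4r, giving a = 0.3510 nm = 3.510 × 10^-8 cm.
With Z = 2, ρ = Z·M/(N_A·a³) = 2 × 6.940 / (6.022 × 10²³ × 4.325 × 10^-23) = 0.5329 g/cm³.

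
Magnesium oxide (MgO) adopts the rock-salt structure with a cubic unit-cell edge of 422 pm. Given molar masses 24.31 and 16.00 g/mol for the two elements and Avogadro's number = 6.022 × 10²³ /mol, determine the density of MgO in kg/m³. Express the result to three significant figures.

3560 kg/m³

The rock-salt structure contains Z = 4 formula units per cell; M(MgO) = 24.31 + 16.00 = 40.31 g/mol.
a³ = (4.220 × 10^-8 cm)³ = 7.515 × 10^-23 cm³.
ρ = 4 × 40.31 / (6.022 × 10²³ × 7.515 × 10^-23) = 3.563 g/cm³ = 3560 kg/m³.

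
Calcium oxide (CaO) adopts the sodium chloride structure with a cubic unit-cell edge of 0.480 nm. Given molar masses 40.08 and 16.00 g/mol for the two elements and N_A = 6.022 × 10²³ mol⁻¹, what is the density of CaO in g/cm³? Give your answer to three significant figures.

The sodium chloride structure contains Z = 4 formula units per cell; M(CaO) = 40.08 + 16.00 = 56.08 g/mol.
a³ = (4.800 × 10^-8 cm)³ = 1.106 × 10^-22 cm³.
ρ = 4 × 56.08 / (6.022 × 10²³ × 1.106 × 10^-22) = 3.368 g/cm³.

3.37 g/cm³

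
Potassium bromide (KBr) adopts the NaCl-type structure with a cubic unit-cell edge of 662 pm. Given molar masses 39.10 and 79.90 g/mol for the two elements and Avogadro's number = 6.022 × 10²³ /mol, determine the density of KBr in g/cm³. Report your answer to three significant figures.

The NaCl-type structure contains Z = 4 formula units per cell; M(KBr) = 39.10 + 79.90 = 119.0 g/mol.
a³ = (6.620 × 10^-8 cm)³ = 2.901 × 10^-22 cm³.
ρ = 4 × 119.0 / (6.022 × 10²³ × 2.901 × 10^-22) = 2.725 g/cm³.

2.72 g/cm³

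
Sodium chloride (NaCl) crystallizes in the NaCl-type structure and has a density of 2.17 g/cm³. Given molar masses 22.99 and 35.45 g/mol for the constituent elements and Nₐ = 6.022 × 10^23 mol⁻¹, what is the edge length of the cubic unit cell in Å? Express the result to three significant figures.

M(NaCl) = 58.44 g/mol; Z = 4 formula units per cell.
a³ = Z·M/(N_A·ρ) = 4 × 58.44 / (6.022 × 10²³ × 2.17) = 1.789 × 10^-22 cm³, so a = 5.635 × 10^-8 cm = 5.63 Å.

5.63 Å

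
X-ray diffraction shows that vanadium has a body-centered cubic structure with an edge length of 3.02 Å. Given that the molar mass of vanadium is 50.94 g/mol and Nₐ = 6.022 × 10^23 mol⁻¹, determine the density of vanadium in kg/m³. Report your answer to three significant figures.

6140 kg/m³

A BCC unit cell contains Z = 2 atoms.
Cell volume: a³ = (3.02 Å)³ = (3.020 × 10^-8 cm)³ = 2.754 × 10^-23 cm³.
ρ = Z·M/(N_A·a³) = 2 × 50.94 / (6.022 × 10²³ × 2.754 × 10^-23) = 6.142 g/cm³ = 6140 kg/m³.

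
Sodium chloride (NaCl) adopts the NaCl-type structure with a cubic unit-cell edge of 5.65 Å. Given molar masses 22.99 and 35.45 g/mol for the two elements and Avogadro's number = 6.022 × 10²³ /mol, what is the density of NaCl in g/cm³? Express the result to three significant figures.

The NaCl-type structure contains Z = 4 formula units per cell; M(NaCl) = 22.99 + 35.45 = 58.44 g/mol.
a³ = (5.650 × 10^-8 cm)³ = 1.804 × 10^-22 cm³.
ρ = 4 × 58.44 / (6.022 × 10²³ × 1.804 × 10^-22) = 2.152 g/cm³.

2.15 g/cm³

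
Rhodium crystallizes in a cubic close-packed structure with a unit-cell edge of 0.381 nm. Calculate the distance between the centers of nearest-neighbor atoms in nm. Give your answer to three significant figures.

In an FCC structure, atoms touch along the face diagonal, so √2·a = 4r; the nearest-neighbor distance equals 2r = 0.7071·a.
d = 0.7071 × 0.381 = 0.269 nm.

0.269 nm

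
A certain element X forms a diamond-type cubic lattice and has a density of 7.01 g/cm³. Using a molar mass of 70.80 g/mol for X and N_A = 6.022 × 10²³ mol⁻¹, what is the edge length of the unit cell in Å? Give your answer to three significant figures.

5.12 Å

With Z = 8 atoms per diamond cubic cell, a³ = Z·M/(N_A·ρ) = 8 × 70.80 / (6.022 × 10²³ × 7.010 g/cm³) = 1.342 × 10^-22 cm³.
a = (1.342 × 10^-22)^(1/3) = 5.119 × 10^-8 cm = 5.12 Å.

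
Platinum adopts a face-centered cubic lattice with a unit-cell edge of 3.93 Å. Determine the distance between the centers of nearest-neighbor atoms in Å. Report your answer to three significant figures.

2.78 Å

In an FCC structure, atoms touch along the face diagonal, so √2·a = 4r; the nearest-neighbor distance equals 2r = 0.7071·a.
d = 0.7071 × 3.93 = 2.78 Å.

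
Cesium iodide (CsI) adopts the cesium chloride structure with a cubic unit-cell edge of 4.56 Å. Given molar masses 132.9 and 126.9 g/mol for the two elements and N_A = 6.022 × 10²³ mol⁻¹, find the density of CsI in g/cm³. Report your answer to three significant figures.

4.55 g/cm³

The cesium chloride structure contains Z = 1 formula unit per cell; M(CsI) = 132.9 + 126.9 = 259.8 g/mol.
a³ = (4.560 × 10^-8 cm)³ = 9.482 × 10^-23 cm³.
ρ = 1 × 259.8 / (6.022 × 10²³ × 9.482 × 10^-23) = 4.550 g/cm³.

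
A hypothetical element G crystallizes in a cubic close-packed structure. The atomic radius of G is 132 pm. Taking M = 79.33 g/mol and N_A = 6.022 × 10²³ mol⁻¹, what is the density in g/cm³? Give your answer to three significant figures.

In an FCC lattice, atoms touch along the face diagonal, so √2·a = 4r, giving a = 373.4 pm = 3.734 × 10^-8 cm.
With Z = 4, ρ = Z·M/(N_A·a³) = 4 × 79.33 / (6.022 × 10²³ × 5.204 × 10^-23) = 10.13 g/cm³.

10.1 g/cm³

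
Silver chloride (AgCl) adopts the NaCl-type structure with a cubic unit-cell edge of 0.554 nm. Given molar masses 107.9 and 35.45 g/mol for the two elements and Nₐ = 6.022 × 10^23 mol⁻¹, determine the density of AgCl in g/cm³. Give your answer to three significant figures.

The NaCl-type structure contains Z = 4 formula units per cell; M(AgCl) = 107.9 + 35.45 = 143.35 g/mol.
a³ = (5.540 × 10^-8 cm)³ = 1.700 × 10^-22 cm³.
ρ = 4 × 143.35 / (6.022 × 10²³ × 1.700 × 10^-22) = 5.600 g/cm³.

5.60 g/cm³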